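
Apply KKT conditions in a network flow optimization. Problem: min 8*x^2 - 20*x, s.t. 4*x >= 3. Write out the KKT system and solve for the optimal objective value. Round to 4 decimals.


Step 1: Try lambda = 0 (constraint inactive).
Stationarity: 2*8*x - 20 = 0
x* = 20/(2*8) = 1.25
Check constraint: 4*1.25 = 5.0 >= 3 -- satisfied.
Step 2: Compute optimal value.
f(x*) = 8*1.25^2 - 20*1.25 = -12.5


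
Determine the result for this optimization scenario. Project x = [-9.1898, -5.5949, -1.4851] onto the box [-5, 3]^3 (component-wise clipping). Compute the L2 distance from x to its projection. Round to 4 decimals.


Project each component onto [-5, 3].
clip(-9.1898) = -5.0, clip(-5.5949) = -5.0, clip(-1.4851) = -1.4851
Projection = [-5.0, -5.0, -1.4851]
Squared diffs: [17.5544, 0.3539, 0.0]
Distance = sqrt(17.9083) = 4.2318


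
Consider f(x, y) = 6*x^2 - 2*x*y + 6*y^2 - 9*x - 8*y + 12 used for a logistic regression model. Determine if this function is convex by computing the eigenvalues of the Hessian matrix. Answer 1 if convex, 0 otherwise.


The Hessian of f(x,y) = 6*x^2 - 2*x*y + 6*y^2 - 9*x - 8*y + 12 is:
H = [[12, -2], [-2, 12]]
Trace = 12 + 12 = 24
Determinant = 12*12 - (-2)^2 = 140
Discriminant = (24)^2 - 4*140 = 16.0
Eigenvalues: lambda_1 = 10.0, lambda_2 = 14.0
The function is convex.

1


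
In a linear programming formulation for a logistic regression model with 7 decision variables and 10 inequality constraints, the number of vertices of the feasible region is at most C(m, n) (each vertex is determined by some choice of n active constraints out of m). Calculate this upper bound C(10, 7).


Each vertex corresponds to some choice of n active constraints out of m, so the number of vertices is at most C(m, n) = m! / (n!(m-n)!).
m = 10, n = 7
Numerator: 10 * 9 * 8 * 7 * 6 * 5 * 4
Denominator: 7! = 5040
C(10, 7) = 120


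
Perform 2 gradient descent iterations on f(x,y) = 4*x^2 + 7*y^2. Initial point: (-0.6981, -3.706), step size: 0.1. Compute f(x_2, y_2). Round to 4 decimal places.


Gradient descent on f(x,y) = 4*x^2 + 7*y^2.
Starting point: (-0.6981, -3.706), alpha = 0.1
Step 1: grad_x = 2*4*-0.6981 = -5.5848, grad_y = 2*7*-3.706 = -51.884
  x_1 = -0.6981 - 0.1*-5.5848 = -0.1396
  y_1 = -3.706 - 0.1*-51.884 = 1.4824
Step 2: grad_x = 2*4*-0.1396 = -1.117, grad_y = 2*7*1.4824 = 20.7536
  x_2 = -0.1396 - 0.1*-1.117 = -0.0279
  y_2 = 1.4824 - 0.1*20.7536 = -0.593
f(-0.0279, -0.593) = 4*(-0.0279)^2 + 7*(-0.593)^2 = 2.4643


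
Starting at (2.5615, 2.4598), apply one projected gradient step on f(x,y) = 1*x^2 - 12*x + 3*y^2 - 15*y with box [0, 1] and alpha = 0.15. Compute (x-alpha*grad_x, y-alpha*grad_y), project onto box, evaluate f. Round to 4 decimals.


Step 1: Compute gradient at (2.5615, 2.4598).
grad_x = 2*1*2.5615 - 12 = -6.877
grad_y = 2*3*2.4598 - 15 = -0.2412
Step 2: Gradient step.
x_raw = 2.5615 - 0.15*-6.877 = 3.5931
y_raw = 2.4598 - 0.15*-0.2412 = 2.496
Step 3: Project onto [0, 1].
x_proj = clip(3.5931) = 1.0
y_proj = clip(2.496) = 1.0
Step 4: Evaluate f.
f(1.0, 1.0) = -23.0


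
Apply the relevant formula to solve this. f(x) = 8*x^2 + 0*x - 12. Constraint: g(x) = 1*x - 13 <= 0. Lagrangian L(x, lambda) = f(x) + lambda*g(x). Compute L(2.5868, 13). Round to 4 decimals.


Step 1: Evaluate f(x).
f(2.5868) = 8*2.5868^2 + 0*2.5868 - 12 = 41.5323
Step 2: Evaluate g(x).
g(2.5868) = 1*2.5868 - 13 = -10.4132
Step 3: Compute Lagrangian.
L = 41.5323 + 13*-10.4132 = -93.8393


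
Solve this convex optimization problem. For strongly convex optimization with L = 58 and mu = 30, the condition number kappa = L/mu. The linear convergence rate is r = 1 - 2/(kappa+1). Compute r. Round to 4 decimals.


Step 1: Compute the condition number.
kappa = L/mu = 58/30 = 1.9333
Step 2: Compute the convergence rate.
r = 1 - 2/(kappa + 1) = 1 - 2*mu/(L + mu) = (L - mu)/(L + mu) = 28/88 = 0.3182


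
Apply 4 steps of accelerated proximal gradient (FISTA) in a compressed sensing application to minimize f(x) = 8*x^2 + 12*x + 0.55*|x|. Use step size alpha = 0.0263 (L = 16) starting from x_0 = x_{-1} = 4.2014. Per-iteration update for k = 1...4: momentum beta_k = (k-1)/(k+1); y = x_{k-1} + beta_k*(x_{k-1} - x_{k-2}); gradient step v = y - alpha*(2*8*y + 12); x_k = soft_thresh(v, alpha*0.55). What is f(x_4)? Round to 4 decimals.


FISTA on f(x) = 8*x^2 + 12*x + 0.55*|x|
L = 16, alpha = 0.0263
Iteration 1: beta = 0.0, y = 4.2014 + 0.0*(4.2014 - 4.2014) = 4.2014
  grad(y) = 79.2224, v = y - alpha*grad = 2.1179
  prox(v) = soft_thresh(2.1179, 0.0145) = 2.1034
Iteration 2: beta = 0.3333, y = 2.1034 + 0.3333*(2.1034 - 4.2014) = 1.404
  grad(y) = 34.4648, v = y - alpha*grad = 0.4976
  prox(v) = soft_thresh(0.4976, 0.0145) = 0.4832
Iteration 3: beta = 0.5, y = 0.4832 + 0.5*(0.4832 - 2.1034) = -0.327
  grad(y) = 6.7687, v = y - alpha*grad = -0.505
  prox(v) = soft_thresh(-0.505, 0.0145) = -0.4905
Iteration 4: beta = 0.6, y = -0.4905 + 0.6*(-0.4905 - 0.4832) = -1.0747
  grad(y) = -5.1953, v = y - alpha*grad = -0.9381
  prox(v) = soft_thresh(-0.9381, 0.0145) = -0.9236
f(x_4) = 8*(-0.9236)^2 + 12*(-0.9236) + 0.55*|-0.9236| = -3.7509


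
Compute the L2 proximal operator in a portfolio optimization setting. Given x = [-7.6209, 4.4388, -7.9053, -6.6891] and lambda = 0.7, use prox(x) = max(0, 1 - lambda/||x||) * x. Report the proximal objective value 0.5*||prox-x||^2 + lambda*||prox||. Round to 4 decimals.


Step 1: Compute ||x||.
||x|| = 13.6022
Step 2: Compute scaling factor.
scale = max(0, 1 - 0.7/13.6022) = 0.9485
Step 3: prox(x) = [-7.2287, 4.2104, -7.4985, -6.3449]
||prox(x)|| = 12.9022
Step 4: Proximal objective.
0.5*||prox-x||^2 = 0.245
lambda*||prox|| = 9.0315
Total = 9.2765


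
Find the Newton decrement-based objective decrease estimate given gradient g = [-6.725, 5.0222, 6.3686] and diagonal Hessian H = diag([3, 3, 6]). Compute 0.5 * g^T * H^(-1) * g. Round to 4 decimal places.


Step 1: H is diagonal, so H^(-1) * g = [-2.2417, 1.6741, 1.0614].
Step 2: g^T H^(-1) g = sum_i g_i^2 / H_ii
  = (-6.725)^2/3 + (5.0222)^2/3 + (6.3686)^2/6
  = 15.0752 + 8.4075 + 6.7598 = 30.2426
Step 3: Objective decrease = 0.5 * g^T H^(-1) g = 15.1213


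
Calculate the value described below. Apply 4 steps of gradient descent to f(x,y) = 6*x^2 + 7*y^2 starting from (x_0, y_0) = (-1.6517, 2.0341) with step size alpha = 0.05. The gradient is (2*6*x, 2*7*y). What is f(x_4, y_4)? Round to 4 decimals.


Gradient descent on f(x,y) = 6*x^2 + 7*y^2.
Starting point: (-1.6517, 2.0341), alpha = 0.05
Step 1: grad_x = 2*6*-1.6517 = -19.8204, grad_y = 2*7*2.0341 = 28.4774
  x_1 = -1.6517 - 0.05*-19.8204 = -0.6607
  y_1 = 2.0341 - 0.05*28.4774 = 0.6102
Step 2: grad_x = 2*6*-0.6607 = -7.9282, grad_y = 2*7*0.6102 = 8.5432
  x_2 = -0.6607 - 0.05*-7.9282 = -0.2643
  y_2 = 0.6102 - 0.05*8.5432 = 0.1831
Step 3: grad_x = 2*6*-0.2643 = -3.1713, grad_y = 2*7*0.1831 = 2.563
  x_3 = -0.2643 - 0.05*-3.1713 = -0.1057
  y_3 = 0.1831 - 0.05*2.563 = 0.0549
Step 4: grad_x = 2*6*-0.1057 = -1.2685, grad_y = 2*7*0.0549 = 0.7689
  x_4 = -0.1057 - 0.05*-1.2685 = -0.0423
  y_4 = 0.0549 - 0.05*0.7689 = 0.0165
f(-0.0423, 0.0165) = 6*(-0.0423)^2 + 7*0.0165^2 = 0.0126


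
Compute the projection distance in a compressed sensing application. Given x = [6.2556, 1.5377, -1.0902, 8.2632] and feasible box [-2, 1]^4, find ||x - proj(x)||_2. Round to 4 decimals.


Project each component onto [-2, 1].
clip(6.2556) = 1.0, clip(1.5377) = 1.0, clip(-1.0902) = -1.0902, clip(8.2632) = 1.0
Projection = [1.0, 1.0, -1.0902, 1.0]
Squared diffs: [27.6213, 0.2891, 0.0, 52.7541]
Distance = sqrt(80.6645) = 8.9813


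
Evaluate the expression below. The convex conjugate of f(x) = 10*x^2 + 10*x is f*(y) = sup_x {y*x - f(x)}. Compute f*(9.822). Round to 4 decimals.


f*(y) = sup_x {y*x - a*x^2 - b*x} = sup_x {(y-b)*x - a*x^2}
FOC: (y - b) - 2a*x = 0 => x* = (y - b)/(2a)
x* = (9.822 - 10)/(2*10) = -0.0089
f*(9.822) = (y-b)^2/(4a) = (9.822 - 10)^2/(4*10)
= 0.0317/40 = 0.0008


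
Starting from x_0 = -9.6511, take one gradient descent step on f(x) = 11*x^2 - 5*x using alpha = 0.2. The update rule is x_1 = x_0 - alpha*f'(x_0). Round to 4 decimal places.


We compute the gradient at x_0 and apply the update.
f'(x) = 22*x - 5
f'(-9.6511) = 22*-9.6511 - 5 = -217.3242
x_1 = -9.6511 - 0.2*-217.3242 = 33.8137


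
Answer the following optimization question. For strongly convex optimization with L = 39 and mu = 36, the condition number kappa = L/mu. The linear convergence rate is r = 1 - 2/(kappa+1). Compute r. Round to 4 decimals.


Step 1: Compute the condition number.
kappa = L/mu = 39/36 = 1.0833
Step 2: Compute the convergence rate.
r = 1 - 2/(kappa + 1) = 1 - 2*mu/(L + mu) = (L - mu)/(L + mu) = 3/75 = 0.04


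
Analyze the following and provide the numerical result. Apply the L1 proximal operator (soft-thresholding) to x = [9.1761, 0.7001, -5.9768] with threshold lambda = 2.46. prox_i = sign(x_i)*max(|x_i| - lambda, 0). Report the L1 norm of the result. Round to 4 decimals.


Soft-thresholding with lambda = 2.46:
prox(9.1761) = sign(9.1761)*max(|9.1761| - 2.46, 0) = 6.7161
prox(0.7001) = sign(0.7001)*max(|0.7001| - 2.46, 0) = 0.0
prox(-5.9768) = sign(-5.9768)*max(|-5.9768| - 2.46, 0) = -3.5168
prox(x) = [6.7161, 0.0, -3.5168]
||prox(x)||_1 = 6.7161 + 0.0 + 3.5168 = 10.2329


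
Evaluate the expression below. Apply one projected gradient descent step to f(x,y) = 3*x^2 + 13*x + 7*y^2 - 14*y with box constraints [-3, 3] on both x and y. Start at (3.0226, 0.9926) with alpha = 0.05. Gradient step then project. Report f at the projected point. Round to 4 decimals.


Step 1: Compute gradient at (3.0226, 0.9926).
grad_x = 2*3*3.0226 + 13 = 31.1356
grad_y = 2*7*0.9926 - 14 = -0.1036
Step 2: Gradient step.
x_raw = 3.0226 - 0.05*31.1356 = 1.4658
y_raw = 0.9926 - 0.05*-0.1036 = 0.9978
Step 3: Project onto [-3, 3].
x_proj = clip(1.4658) = 1.4658
y_proj = clip(0.9978) = 0.9978
Step 4: Evaluate f.
f(1.4658, 0.9978) = 18.5016


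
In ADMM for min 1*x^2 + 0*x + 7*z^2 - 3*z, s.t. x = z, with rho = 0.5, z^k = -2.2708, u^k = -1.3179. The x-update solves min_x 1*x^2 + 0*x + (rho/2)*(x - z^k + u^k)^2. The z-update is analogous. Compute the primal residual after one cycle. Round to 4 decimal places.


ADMM iteration with rho = 0.5, z^k = -2.2708, u^k = -1.3179
Step 1: x-update.
Minimize 1*x^2 + 0*x + (0.5/2)*(x + 2.2708 - 1.3179)^2
FOC: (2*1 + 0.5)*x = 0 + 0.5*(-2.2708 + 1.3179)
x^{k+1} = -0.1906
Step 2: z-update.
Minimize 7*z^2 - 3*z + (0.5/2)*(-0.1906 - z - 1.3179)^2
FOC: (2*7 + 0.5)*z = 3 + 0.5*(-0.1906 - 1.3179)
z^{k+1} = 0.1549
Step 3: u-update.
u^{k+1} = -1.3179 - 0.1906 - 0.1549 = -1.6634
Step 4: Primal residual = |-0.1906 - 0.1549| = 0.3455


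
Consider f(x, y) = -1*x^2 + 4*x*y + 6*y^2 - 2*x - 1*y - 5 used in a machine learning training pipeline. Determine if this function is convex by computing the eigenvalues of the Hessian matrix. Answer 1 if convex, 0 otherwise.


The Hessian of f(x,y) = -1*x^2 + 4*x*y + 6*y^2 - 2*x - 1*y - 5 is:
H = [[-2, 4], [4, 12]]
Trace = -2 + 12 = 10
Determinant = -2*12 - (4)^2 = -40
Discriminant = (10)^2 - 4*-40 = 260.0
Eigenvalues: lambda_1 = -3.0623, lambda_2 = 13.0623
The function is not convex.

0


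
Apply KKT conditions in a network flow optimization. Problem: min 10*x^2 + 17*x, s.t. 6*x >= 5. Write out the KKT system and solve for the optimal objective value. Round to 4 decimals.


Step 1: Try lambda = 0 (constraint inactive).
x_unc = -17/(2*10) = -0.85
Check: 6*-0.85 = -5.1 < 5 -- violated!
Step 2: Constraint must be active: 6*x = 5
x* = 5/6 = 0.8333 (rounded; the exact value 5/6 is used below)
lambda = (2*10*(5/6) + 17)/6 = 5.6111
Step 3: Compute optimal value.
f(x*) = 10*(5/6)^2 + 17*(5/6) = 21.1111


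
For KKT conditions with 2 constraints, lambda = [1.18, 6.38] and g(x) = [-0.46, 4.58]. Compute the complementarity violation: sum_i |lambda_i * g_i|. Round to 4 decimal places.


KKT complementary slackness check:
lambda_1 * g_1 = 1.18 * -0.46 = -0.5428
lambda_2 * g_2 = 6.38 * 4.58 = 29.2204
Total violation = 0.5428 + 29.2204 = 29.7632


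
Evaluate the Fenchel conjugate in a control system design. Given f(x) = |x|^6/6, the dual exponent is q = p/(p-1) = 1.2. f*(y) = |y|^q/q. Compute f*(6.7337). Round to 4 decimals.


The conjugate exponent q satisfies 1/p + 1/q = 1.
p = 6, so q = 6/(6 - 1) = 1.2
|y|^q = 6.7337^1.2 = 9.8606
f*(6.7337) = 9.8606 / 1.2 = 8.2172


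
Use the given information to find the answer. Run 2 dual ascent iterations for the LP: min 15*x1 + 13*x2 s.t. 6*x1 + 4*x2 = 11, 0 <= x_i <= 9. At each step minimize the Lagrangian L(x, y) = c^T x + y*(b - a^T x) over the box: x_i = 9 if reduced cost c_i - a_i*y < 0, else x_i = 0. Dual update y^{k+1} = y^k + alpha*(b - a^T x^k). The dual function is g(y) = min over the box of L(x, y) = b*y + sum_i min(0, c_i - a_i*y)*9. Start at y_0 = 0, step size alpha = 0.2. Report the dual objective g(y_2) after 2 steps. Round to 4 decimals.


Dual ascent for LP: min 15*x1 + 13*x2, 6*x1 + 4*x2 = 11, 0 <= x_i <= 9
Step 1: y^k = 0.0, reduced costs: (15.0, 13.0)
  x^k = (0.0, 0.0), subgradient = b - a^T x = 11.0
  y^{k+1} = 0.0 + 0.2*11.0 = 2.2
Step 2: y^k = 2.2, reduced costs: (1.8, 4.2)
  x^k = (0.0, 0.0), subgradient = b - a^T x = 11.0
  y^{k+1} = 2.2 + 0.2*11.0 = 4.4
Dual objective at y_2 = 4.4: reduced costs (-11.4, -4.6), box minimizer x = (9.0, 9.0)
g(y_2) = b*y + (c1 - a1*y)*x1 + (c2 - a2*y)*x2 = 11*4.4 + (-11.4)*9.0 + (-4.6)*9.0 = 48.4 - 102.6 - 41.4 = -95.6


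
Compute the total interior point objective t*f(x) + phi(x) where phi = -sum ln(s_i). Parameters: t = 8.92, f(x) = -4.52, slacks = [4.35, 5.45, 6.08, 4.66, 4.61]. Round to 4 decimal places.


Step 1: Compute log-barrier.
ln values: [1.4702, 1.6956, 1.805, 1.539, 1.5282]
phi = -(1.4702 + 1.6956 + 1.805 + 1.539 + 1.5282) = -8.038
Step 2: Compute augmented objective.
t*f(x) = 8.92*-4.52 = -40.3184
Total = -40.3184 - 8.038 = -48.3564


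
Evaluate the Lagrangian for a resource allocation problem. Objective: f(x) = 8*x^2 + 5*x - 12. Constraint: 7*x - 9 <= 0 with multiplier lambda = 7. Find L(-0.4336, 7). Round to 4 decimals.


Step 1: Evaluate f(x).
f(-0.4336) = 8*(-0.4336)^2 + 5*(-0.4336) - 12 = -12.6639
Step 2: Evaluate g(x).
g(-0.4336) = 7*-0.4336 - 9 = -12.0352
Step 3: Compute Lagrangian.
L = -12.6639 + 7*-12.0352 = -96.9103


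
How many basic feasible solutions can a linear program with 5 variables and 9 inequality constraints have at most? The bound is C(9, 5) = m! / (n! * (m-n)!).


Each vertex corresponds to some choice of n active constraints out of m, so the number of vertices is at most C(m, n) = m! / (n!(m-n)!).
m = 9, n = 5
Numerator: 9 * 8 * 7 * 6 * 5
Denominator: 5! = 120
C(9, 5) = 126


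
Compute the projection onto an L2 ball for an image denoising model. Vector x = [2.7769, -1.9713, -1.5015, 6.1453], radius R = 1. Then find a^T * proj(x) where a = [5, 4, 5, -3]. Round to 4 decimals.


Step 1: Compute ||x|| (intermediates to 6 decimals).
||x|| = sqrt(2.7769^2 + (-1.9713)^2 + (-1.5015)^2 + 6.1453^2) = 7.184456
Step 2: Project.
Since ||x|| > R, scale = R/||x|| = 1/7.184456 = 0.139189, proj(x) = scale * x
proj(x) = [0.386514, -0.274383, -0.208992, 0.855358]
Step 3: Dot product.
a^T * proj(x) = 5*0.386514 + 4*(-0.274383) + 5*(-0.208992) - 3*0.855358 = -2.776


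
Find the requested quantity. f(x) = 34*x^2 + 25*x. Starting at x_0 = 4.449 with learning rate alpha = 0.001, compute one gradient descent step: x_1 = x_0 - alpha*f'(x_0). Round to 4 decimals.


We compute the gradient at x_0 and apply the update.
f'(x) = 68*x + 25
f'(4.449) = 68*4.449 + 25 = 327.532
x_1 = 4.449 - 0.001*327.532 = 4.1215


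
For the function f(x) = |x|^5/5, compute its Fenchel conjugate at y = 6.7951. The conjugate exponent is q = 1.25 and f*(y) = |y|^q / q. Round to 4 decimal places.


The conjugate exponent q satisfies 1/p + 1/q = 1.
p = 5, so q = 5/(5 - 1) = 1.25
|y|^q = 6.7951^1.25 = 10.971
f*(6.7951) = 10.971 / 1.25 = 8.7768


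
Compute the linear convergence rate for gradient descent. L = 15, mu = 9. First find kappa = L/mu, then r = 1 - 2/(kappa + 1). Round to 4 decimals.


Step 1: Compute the condition number.
kappa = L/mu = 15/9 = 1.6667
Step 2: Compute the convergence rate.
r = 1 - 2/(kappa + 1) = 1 - 2*mu/(L + mu) = (L - mu)/(L + mu) = 6/24 = 0.25


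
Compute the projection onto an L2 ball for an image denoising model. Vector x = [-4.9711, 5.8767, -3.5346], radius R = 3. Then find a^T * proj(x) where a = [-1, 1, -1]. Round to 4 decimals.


Step 1: Compute ||x|| (intermediates to 6 decimals).
||x|| = sqrt((-4.9711)^2 + 5.8767^2 + (-3.5346)^2) = 8.469996
Step 2: Project.
Since ||x|| > R, scale = R/||x|| = 3/8.469996 = 0.354191, proj(x) = scale * x
proj(x) = [-1.760719, 2.081474, -1.251924]
Step 3: Dot product.
a^T * proj(x) = -1*(-1.760719) + 1*2.081474 - 1*(-1.251924) = 5.0941


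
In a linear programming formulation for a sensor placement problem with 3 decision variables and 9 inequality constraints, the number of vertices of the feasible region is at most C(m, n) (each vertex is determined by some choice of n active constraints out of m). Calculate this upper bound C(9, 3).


Each vertex corresponds to some choice of n active constraints out of m, so the number of vertices is at most C(m, n) = m! / (n!(m-n)!).
m = 9, n = 3
Numerator: 9 * 8 * 7
Denominator: 3! = 6
C(9, 3) = 84


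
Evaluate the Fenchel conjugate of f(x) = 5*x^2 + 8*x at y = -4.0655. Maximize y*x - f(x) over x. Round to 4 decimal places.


f*(y) = sup_x {y*x - a*x^2 - b*x} = sup_x {(y-b)*x - a*x^2}
FOC: (y - b) - 2a*x = 0 => x* = (y - b)/(2a)
x* = (-4.0655 - 8)/(2*5) = -1.2066
f*(-4.0655) = (y-b)^2/(4a) = (-4.0655 - 8)^2/(4*5)
= 145.5763/20 = 7.2788


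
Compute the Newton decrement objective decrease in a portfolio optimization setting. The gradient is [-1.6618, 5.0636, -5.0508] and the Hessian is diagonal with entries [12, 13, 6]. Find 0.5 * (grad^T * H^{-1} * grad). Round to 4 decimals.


Step 1: H is diagonal, so H^(-1) * g = [-0.1385, 0.3895, -0.8418].
Step 2: g^T H^(-1) g = sum_i g_i^2 / H_ii
  = (-1.6618)^2/12 + (5.0636)^2/13 + (-5.0508)^2/6
  = 0.2301 + 1.9723 + 4.2518 = 6.4542
Step 3: Objective decrease = 0.5 * g^T H^(-1) g = 3.2271


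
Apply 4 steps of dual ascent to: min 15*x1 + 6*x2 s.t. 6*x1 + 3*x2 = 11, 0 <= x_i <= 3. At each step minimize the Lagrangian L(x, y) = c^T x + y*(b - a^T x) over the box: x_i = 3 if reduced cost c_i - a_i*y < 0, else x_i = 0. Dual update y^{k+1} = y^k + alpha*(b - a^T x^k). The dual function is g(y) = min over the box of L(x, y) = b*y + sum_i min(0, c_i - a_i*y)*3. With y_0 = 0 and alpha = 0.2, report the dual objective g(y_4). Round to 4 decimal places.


Dual ascent for LP: min 15*x1 + 6*x2, 6*x1 + 3*x2 = 11, 0 <= x_i <= 3
Step 1: y^k = 0.0, reduced costs: (15.0, 6.0)
  x^k = (0.0, 0.0), subgradient = b - a^T x = 11.0
  y^{k+1} = 0.0 + 0.2*11.0 = 2.2
Step 2: y^k = 2.2, reduced costs: (1.8, -0.6)
  x^k = (0.0, 3.0), subgradient = b - a^T x = 2.0
  y^{k+1} = 2.2 + 0.2*2.0 = 2.6
Step 3: y^k = 2.6, reduced costs: (-0.6, -1.8)
  x^k = (3.0, 3.0), subgradient = b - a^T x = -16.0
  y^{k+1} = 2.6 + 0.2*-16.0 = -0.6
Step 4: y^k = -0.6, reduced costs: (18.6, 7.8)
  x^k = (0.0, 0.0), subgradient = b - a^T x = 11.0
  y^{k+1} = -0.6 + 0.2*11.0 = 1.6
Dual objective at y_4 = 1.6: reduced costs (5.4, 1.2), box minimizer x = (0.0, 0.0)
g(y_4) = b*y + (c1 - a1*y)*x1 + (c2 - a2*y)*x2 = 11*1.6 + 5.4*0.0 + 1.2*0.0 = 17.6 + 0.0 + 0.0 = 17.6


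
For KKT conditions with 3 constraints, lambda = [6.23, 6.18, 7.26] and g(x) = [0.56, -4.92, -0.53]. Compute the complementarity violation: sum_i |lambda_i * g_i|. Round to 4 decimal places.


KKT complementary slackness check:
lambda_1 * g_1 = 6.23 * 0.56 = 3.4888
lambda_2 * g_2 = 6.18 * -4.92 = -30.4056
lambda_3 * g_3 = 7.26 * -0.53 = -3.8478
Total violation = 3.4888 + 30.4056 + 3.8478 = 37.7422


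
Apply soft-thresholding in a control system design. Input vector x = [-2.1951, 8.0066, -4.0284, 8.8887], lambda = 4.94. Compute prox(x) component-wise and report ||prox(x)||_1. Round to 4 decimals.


Soft-thresholding with lambda = 4.94:
prox(-2.1951) = sign(-2.1951)*max(|-2.1951| - 4.94, 0) = 0.0
prox(8.0066) = sign(8.0066)*max(|8.0066| - 4.94, 0) = 3.0666
prox(-4.0284) = sign(-4.0284)*max(|-4.0284| - 4.94, 0) = 0.0
prox(8.8887) = sign(8.8887)*max(|8.8887| - 4.94, 0) = 3.9487
prox(x) = [0.0, 3.0666, 0.0, 3.9487]
||prox(x)||_1 = 0.0 + 3.0666 + 0.0 + 3.9487 = 7.0153


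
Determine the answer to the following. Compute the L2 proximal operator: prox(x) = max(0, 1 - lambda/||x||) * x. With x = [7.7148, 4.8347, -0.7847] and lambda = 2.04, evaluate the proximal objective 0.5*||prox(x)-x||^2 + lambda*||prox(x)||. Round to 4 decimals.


Step 1: Compute ||x||.
||x|| = 9.1383
Step 2: Compute scaling factor.
scale = max(0, 1 - 2.04/9.1383) = 0.7768
Step 3: prox(x) = [5.9926, 3.7554, -0.6095]
||prox(x)|| = 7.0983
Step 4: Proximal objective.
0.5*||prox-x||^2 = 2.0808
lambda*||prox|| = 14.4805
Total = 16.5613


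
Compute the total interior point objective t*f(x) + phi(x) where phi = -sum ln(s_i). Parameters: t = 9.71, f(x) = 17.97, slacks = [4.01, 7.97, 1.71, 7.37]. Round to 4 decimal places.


Step 1: Compute log-barrier.
ln values: [1.3888, 2.0757, 0.5365, 1.9974]
phi = -(1.3888 + 2.0757 + 0.5365 + 1.9974) = -5.9984
Step 2: Compute augmented objective.
t*f(x) = 9.71*17.97 = 174.4887
Total = 174.4887 - 5.9984 = 168.4903


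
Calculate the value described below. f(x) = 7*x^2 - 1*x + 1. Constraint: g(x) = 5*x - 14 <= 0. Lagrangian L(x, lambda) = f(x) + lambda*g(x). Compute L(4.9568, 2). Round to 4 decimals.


Step 1: Evaluate f(x).
f(4.9568) = 7*4.9568^2 - 1*4.9568 + 1 = 168.0323
Step 2: Evaluate g(x).
g(4.9568) = 5*4.9568 - 14 = 10.784
Step 3: Compute Lagrangian.
L = 168.0323 + 2*10.784 = 189.6003


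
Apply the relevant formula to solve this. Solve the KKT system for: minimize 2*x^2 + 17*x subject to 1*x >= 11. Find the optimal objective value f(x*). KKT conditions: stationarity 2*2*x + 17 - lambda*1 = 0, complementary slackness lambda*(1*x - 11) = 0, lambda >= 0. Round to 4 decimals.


Step 1: Try lambda = 0 (constraint inactive).
x_unc = -17/(2*2) = -4.25
Check: 1*-4.25 = -4.25 < 11 -- violated!
Step 2: Constraint must be active: 1*x = 11
x* = 11/1 = 11.0
lambda = (2*2*11.0 + 17)/1 = 61.0
Step 3: Compute optimal value.
f(x*) = 2*11.0^2 + 17*11.0 = 429.0


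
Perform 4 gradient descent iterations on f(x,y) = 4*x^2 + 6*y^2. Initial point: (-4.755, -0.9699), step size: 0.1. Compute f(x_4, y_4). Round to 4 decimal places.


Gradient descent on f(x,y) = 4*x^2 + 6*y^2.
Starting point: (-4.755, -0.9699), alpha = 0.1
Step 1: grad_x = 2*4*-4.755 = -38.04, grad_y = 2*6*-0.9699 = -11.6388
  x_1 = -4.755 - 0.1*-38.04 = -0.951
  y_1 = -0.9699 - 0.1*-11.6388 = 0.194
Step 2: grad_x = 2*4*-0.951 = -7.608, grad_y = 2*6*0.194 = 2.3278
  x_2 = -0.951 - 0.1*-7.608 = -0.1902
  y_2 = 0.194 - 0.1*2.3278 = -0.0388
Step 3: grad_x = 2*4*-0.1902 = -1.5216, grad_y = 2*6*-0.0388 = -0.4656
  x_3 = -0.1902 - 0.1*-1.5216 = -0.038
  y_3 = -0.0388 - 0.1*-0.4656 = 0.0078
Step 4: grad_x = 2*4*-0.038 = -0.3043, grad_y = 2*6*0.0078 = 0.0931
  x_4 = -0.038 - 0.1*-0.3043 = -0.0076
  y_4 = 0.0078 - 0.1*0.0931 = -0.0016
f(-0.0076, -0.0016) = 4*(-0.0076)^2 + 6*(-0.0016)^2 = 0.0002


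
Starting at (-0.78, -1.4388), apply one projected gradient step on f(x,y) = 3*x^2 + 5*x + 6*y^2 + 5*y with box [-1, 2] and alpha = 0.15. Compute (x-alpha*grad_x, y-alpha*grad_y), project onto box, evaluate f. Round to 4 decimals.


Step 1: Compute gradient at (-0.78, -1.4388).
grad_x = 2*3*-0.78 + 5 = 0.32
grad_y = 2*6*-1.4388 + 5 = -12.2656
Step 2: Gradient step.
x_raw = -0.78 - 0.15*0.32 = -0.828
y_raw = -1.4388 - 0.15*-12.2656 = 0.401
Step 3: Project onto [-1, 2].
x_proj = clip(-0.828) = -0.828
y_proj = clip(0.401) = 0.401
Step 4: Evaluate f.
f(-0.828, 0.401) = 0.887


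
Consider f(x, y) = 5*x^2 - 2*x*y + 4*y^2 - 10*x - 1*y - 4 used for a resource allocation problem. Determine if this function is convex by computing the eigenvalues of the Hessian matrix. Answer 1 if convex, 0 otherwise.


The Hessian of f(x,y) = 5*x^2 - 2*x*y + 4*y^2 - 10*x - 1*y - 4 is:
H = [[10, -2], [-2, 8]]
Trace = 10 + 8 = 18
Determinant = 10*8 - (-2)^2 = 76
Discriminant = (18)^2 - 4*76 = 20.0
Eigenvalues: lambda_1 = 6.7639, lambda_2 = 11.2361
The function is convex.

1


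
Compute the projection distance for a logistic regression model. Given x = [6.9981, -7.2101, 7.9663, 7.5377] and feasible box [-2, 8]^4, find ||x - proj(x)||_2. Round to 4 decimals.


Project each component onto [-2, 8].
clip(6.9981) = 6.9981, clip(-7.2101) = -2.0, clip(7.9663) = 7.9663, clip(7.5377) = 7.5377
Projection = [6.9981, -2.0, 7.9663, 7.5377]
Squared diffs: [0.0, 27.1451, 0.0, 0.0]
Distance = sqrt(27.1451) = 5.2101


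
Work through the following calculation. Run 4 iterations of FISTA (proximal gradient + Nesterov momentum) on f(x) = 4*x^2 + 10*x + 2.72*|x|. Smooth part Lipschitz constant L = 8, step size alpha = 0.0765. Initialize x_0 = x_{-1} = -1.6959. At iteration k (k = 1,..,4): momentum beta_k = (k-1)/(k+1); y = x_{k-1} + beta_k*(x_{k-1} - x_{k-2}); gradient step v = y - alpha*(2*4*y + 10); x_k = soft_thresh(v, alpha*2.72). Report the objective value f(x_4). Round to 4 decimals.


FISTA on f(x) = 4*x^2 + 10*x + 2.72*|x|
L = 8, alpha = 0.0765
Iteration 1: beta = 0.0, y = -1.6959 + 0.0*(-1.6959 + 1.6959) = -1.6959
  grad(y) = -3.5672, v = y - alpha*grad = -1.423
  prox(v) = soft_thresh(-1.423, 0.2081) = -1.2149
Iteration 2: beta = 0.3333, y = -1.2149 + 0.3333*(-1.2149 + 1.6959) = -1.0546
  grad(y) = 1.5632, v = y - alpha*grad = -1.1742
  prox(v) = soft_thresh(-1.1742, 0.2081) = -0.9661
Iteration 3: beta = 0.5, y = -0.9661 + 0.5*(-0.9661 + 1.2149) = -0.8417
  grad(y) = 3.2664, v = y - alpha*grad = -1.0916
  prox(v) = soft_thresh(-1.0916, 0.2081) = -0.8835
Iteration 4: beta = 0.6, y = -0.8835 + 0.6*(-0.8835 + 0.9661) = -0.8339
  grad(y) = 3.3285, v = y - alpha*grad = -1.0886
  prox(v) = soft_thresh(-1.0886, 0.2081) = -0.8805
f(x_4) = 4*(-0.8805)^2 + 10*(-0.8805) + 2.72*|-0.8805| = -3.3089


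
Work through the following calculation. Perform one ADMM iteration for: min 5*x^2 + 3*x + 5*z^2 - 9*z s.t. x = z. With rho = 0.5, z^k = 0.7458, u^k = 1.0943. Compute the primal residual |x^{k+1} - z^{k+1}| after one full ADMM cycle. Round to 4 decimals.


ADMM iteration with rho = 0.5, z^k = 0.7458, u^k = 1.0943
Step 1: x-update.
Minimize 5*x^2 + 3*x + (0.5/2)*(x - 0.7458 + 1.0943)^2
FOC: (2*5 + 0.5)*x = -3 + 0.5*(0.7458 - 1.0943)
x^{k+1} = -0.3023
Step 2: z-update.
Minimize 5*z^2 - 9*z + (0.5/2)*(-0.3023 - z + 1.0943)^2
FOC: (2*5 + 0.5)*z = 9 + 0.5*(-0.3023 + 1.0943)
z^{k+1} = 0.8949
Step 3: u-update.
u^{k+1} = 1.0943 - 0.3023 - 0.8949 = -0.1029
Step 4: Primal residual = |-0.3023 - 0.8949| = 1.1972


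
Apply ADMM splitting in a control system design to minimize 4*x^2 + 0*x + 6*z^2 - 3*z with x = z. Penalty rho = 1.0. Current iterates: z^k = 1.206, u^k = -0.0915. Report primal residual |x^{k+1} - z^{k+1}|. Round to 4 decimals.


ADMM iteration with rho = 1.0, z^k = 1.206, u^k = -0.0915
Step 1: x-update.
Minimize 4*x^2 + 0*x + (1.0/2)*(x - 1.206 - 0.0915)^2
FOC: (2*4 + 1.0)*x = 0 + 1.0*(1.206 + 0.0915)
x^{k+1} = 0.1442
Step 2: z-update.
Minimize 6*z^2 - 3*z + (1.0/2)*(0.1442 - z - 0.0915)^2
FOC: (2*6 + 1.0)*z = 3 + 1.0*(0.1442 - 0.0915)
z^{k+1} = 0.2348
Step 3: u-update.
u^{k+1} = -0.0915 + 0.1442 - 0.2348 = -0.1822
Step 4: Primal residual = |0.1442 - 0.2348| = 0.0907


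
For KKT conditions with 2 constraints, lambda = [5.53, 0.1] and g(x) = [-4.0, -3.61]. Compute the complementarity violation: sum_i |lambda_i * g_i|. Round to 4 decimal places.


KKT complementary slackness check:
lambda_1 * g_1 = 5.53 * -4.0 = -22.12
lambda_2 * g_2 = 0.1 * -3.61 = -0.361
Total violation = 22.12 + 0.361 = 22.481


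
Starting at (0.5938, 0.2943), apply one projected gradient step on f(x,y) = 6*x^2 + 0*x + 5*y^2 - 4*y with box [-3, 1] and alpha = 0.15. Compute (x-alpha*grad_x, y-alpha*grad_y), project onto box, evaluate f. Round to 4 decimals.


Step 1: Compute gradient at (0.5938, 0.2943).
grad_x = 2*6*0.5938 + 0 = 7.1256
grad_y = 2*5*0.2943 - 4 = -1.057
Step 2: Gradient step.
x_raw = 0.5938 - 0.15*7.1256 = -0.475
y_raw = 0.2943 - 0.15*-1.057 = 0.4529
Step 3: Project onto [-3, 1].
x_proj = clip(-0.475) = -0.475
y_proj = clip(0.4529) = 0.4529
Step 4: Evaluate f.
f(-0.475, 0.4529) = 0.5679


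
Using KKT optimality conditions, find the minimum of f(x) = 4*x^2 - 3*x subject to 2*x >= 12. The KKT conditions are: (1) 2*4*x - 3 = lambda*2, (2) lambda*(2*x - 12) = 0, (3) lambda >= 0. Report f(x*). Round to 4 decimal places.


Step 1: Try lambda = 0 (constraint inactive).
x_unc = 3/(2*4) = 0.375
Check: 2*0.375 = 0.75 < 12 -- violated!
Step 2: Constraint must be active: 2*x = 12
x* = 12/2 = 6.0
lambda = (2*4*6.0 - 3)/2 = 22.5
Step 3: Compute optimal value.
f(x*) = 4*6.0^2 - 3*6.0 = 126.0


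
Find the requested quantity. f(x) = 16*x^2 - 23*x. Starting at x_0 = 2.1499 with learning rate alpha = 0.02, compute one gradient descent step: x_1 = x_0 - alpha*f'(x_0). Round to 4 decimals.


We compute the gradient at x_0 and apply the update.
f'(x) = 32*x - 23
f'(2.1499) = 32*2.1499 - 23 = 45.7968
x_1 = 2.1499 - 0.02*45.7968 = 1.234


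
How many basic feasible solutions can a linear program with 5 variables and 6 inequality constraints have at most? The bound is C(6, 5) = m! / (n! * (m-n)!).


Each vertex corresponds to some choice of n active constraints out of m, so the number of vertices is at most C(m, n) = m! / (n!(m-n)!).
m = 6, n = 5
Numerator: 6 * 5 * 4 * 3 * 2
Denominator: 5! = 120
C(6, 5) = 6


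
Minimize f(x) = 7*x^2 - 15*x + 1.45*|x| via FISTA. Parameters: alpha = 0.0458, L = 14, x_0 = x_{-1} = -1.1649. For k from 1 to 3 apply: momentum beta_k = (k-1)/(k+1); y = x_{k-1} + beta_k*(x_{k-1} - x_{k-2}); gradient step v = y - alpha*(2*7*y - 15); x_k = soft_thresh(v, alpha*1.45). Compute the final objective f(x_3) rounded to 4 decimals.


FISTA on f(x) = 7*x^2 - 15*x + 1.45*|x|
L = 14, alpha = 0.0458
Iteration 1: beta = 0.0, y = -1.1649 + 0.0*(-1.1649 + 1.1649) = -1.1649
  grad(y) = -31.3086, v = y - alpha*grad = 0.269
  prox(v) = soft_thresh(0.269, 0.0664) = 0.2026
Iteration 2: beta = 0.3333, y = 0.2026 + 0.3333*(0.2026 + 1.1649) = 0.6585
  grad(y) = -5.7815, v = y - alpha*grad = 0.9233
  prox(v) = soft_thresh(0.9233, 0.0664) = 0.8568
Iteration 3: beta = 0.5, y = 0.8568 + 0.5*(0.8568 - 0.2026) = 1.184
  grad(y) = 1.5754, v = y - alpha*grad = 1.1118
  prox(v) = soft_thresh(1.1118, 0.0664) = 1.0454
f(x_3) = 7*1.0454^2 - 15*1.0454 + 1.45*|1.0454| = -6.5151


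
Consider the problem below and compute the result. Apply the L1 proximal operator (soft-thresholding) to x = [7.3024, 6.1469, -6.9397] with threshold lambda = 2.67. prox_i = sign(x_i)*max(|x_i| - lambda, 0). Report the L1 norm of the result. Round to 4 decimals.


Soft-thresholding with lambda = 2.67:
prox(7.3024) = sign(7.3024)*max(|7.3024| - 2.67, 0) = 4.6324
prox(6.1469) = sign(6.1469)*max(|6.1469| - 2.67, 0) = 3.4769
prox(-6.9397) = sign(-6.9397)*max(|-6.9397| - 2.67, 0) = -4.2697
prox(x) = [4.6324, 3.4769, -4.2697]
||prox(x)||_1 = 4.6324 + 3.4769 + 4.2697 = 12.379


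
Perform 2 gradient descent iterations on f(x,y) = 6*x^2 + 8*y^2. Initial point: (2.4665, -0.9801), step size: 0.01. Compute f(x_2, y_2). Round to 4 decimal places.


Gradient descent on f(x,y) = 6*x^2 + 8*y^2.
Starting point: (2.4665, -0.9801), alpha = 0.01
Step 1: grad_x = 2*6*2.4665 = 29.598, grad_y = 2*8*-0.9801 = -15.6816
  x_1 = 2.4665 - 0.01*29.598 = 2.1705
  y_1 = -0.9801 - 0.01*-15.6816 = -0.8233
Step 2: grad_x = 2*6*2.1705 = 26.0462, grad_y = 2*8*-0.8233 = -13.1725
  x_2 = 2.1705 - 0.01*26.0462 = 1.9101
  y_2 = -0.8233 - 0.01*-13.1725 = -0.6916
f(1.9101, -0.6916) = 6*1.9101^2 + 8*(-0.6916)^2 = 25.7159


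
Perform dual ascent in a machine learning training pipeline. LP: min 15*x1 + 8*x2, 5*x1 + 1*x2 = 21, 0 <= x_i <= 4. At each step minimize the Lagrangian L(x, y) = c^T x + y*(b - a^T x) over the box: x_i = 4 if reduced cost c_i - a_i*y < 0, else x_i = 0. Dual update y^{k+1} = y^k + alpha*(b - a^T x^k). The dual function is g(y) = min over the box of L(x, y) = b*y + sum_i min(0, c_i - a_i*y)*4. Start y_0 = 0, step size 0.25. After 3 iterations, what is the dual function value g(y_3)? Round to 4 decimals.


Dual ascent for LP: min 15*x1 + 8*x2, 5*x1 + 1*x2 = 21, 0 <= x_i <= 4
Step 1: y^k = 0.0, reduced costs: (15.0, 8.0)
  x^k = (0.0, 0.0), subgradient = b - a^T x = 21.0
  y^{k+1} = 0.0 + 0.25*21.0 = 5.25
Step 2: y^k = 5.25, reduced costs: (-11.25, 2.75)
  x^k = (4.0, 0.0), subgradient = b - a^T x = 1.0
  y^{k+1} = 5.25 + 0.25*1.0 = 5.5
Step 3: y^k = 5.5, reduced costs: (-12.5, 2.5)
  x^k = (4.0, 0.0), subgradient = b - a^T x = 1.0
  y^{k+1} = 5.5 + 0.25*1.0 = 5.75
Dual objective at y_3 = 5.75: reduced costs (-13.75, 2.25), box minimizer x = (4.0, 0.0)
g(y_3) = b*y + (c1 - a1*y)*x1 + (c2 - a2*y)*x2 = 21*5.75 + (-13.75)*4.0 + 2.25*0.0 = 120.75 - 55.0 + 0.0 = 65.75


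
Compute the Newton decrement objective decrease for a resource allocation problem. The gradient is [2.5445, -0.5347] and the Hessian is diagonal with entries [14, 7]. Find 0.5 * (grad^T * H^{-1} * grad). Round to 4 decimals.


Step 1: H is diagonal, so H^(-1) * g = [0.1818, -0.0764].
Step 2: g^T H^(-1) g = sum_i g_i^2 / H_ii
  = (2.5445)^2/14 + (-0.5347)^2/7
  = 0.4625 + 0.0408 = 0.5033
Step 3: Objective decrease = 0.5 * g^T H^(-1) g = 0.2517


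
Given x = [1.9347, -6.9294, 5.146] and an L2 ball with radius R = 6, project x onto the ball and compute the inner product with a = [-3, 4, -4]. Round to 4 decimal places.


Step 1: Compute ||x|| (intermediates to 6 decimals).
||x|| = sqrt(1.9347^2 + (-6.9294)^2 + 5.146^2) = 8.845392
Step 2: Project.
Since ||x|| > R, scale = R/||x|| = 6/8.845392 = 0.678319, proj(x) = scale * x
proj(x) = [1.312344, -4.700344, 3.49063]
Step 3: Dot product.
a^T * proj(x) = -3*1.312344 + 4*(-4.700344) - 4*3.49063 = -36.7009


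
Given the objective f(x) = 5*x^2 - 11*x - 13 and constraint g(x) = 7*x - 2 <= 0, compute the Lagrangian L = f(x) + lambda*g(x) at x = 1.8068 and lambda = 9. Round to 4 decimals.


Step 1: Evaluate f(x).
f(1.8068) = 5*1.8068^2 - 11*1.8068 - 13 = -16.5522
Step 2: Evaluate g(x).
g(1.8068) = 7*1.8068 - 2 = 10.6476
Step 3: Compute Lagrangian.
L = -16.5522 + 9*10.6476 = 79.2762


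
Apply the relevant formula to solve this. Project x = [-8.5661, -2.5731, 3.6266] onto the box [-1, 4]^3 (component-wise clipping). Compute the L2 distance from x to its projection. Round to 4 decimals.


Project each component onto [-1, 4].
clip(-8.5661) = -1.0, clip(-2.5731) = -1.0, clip(3.6266) = 3.6266
Projection = [-1.0, -1.0, 3.6266]
Squared diffs: [57.2459, 2.4746, 0.0]
Distance = sqrt(59.7205) = 7.7279


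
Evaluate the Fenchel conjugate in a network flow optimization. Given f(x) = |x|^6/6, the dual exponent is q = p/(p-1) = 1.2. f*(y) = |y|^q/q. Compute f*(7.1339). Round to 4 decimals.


The conjugate exponent q satisfies 1/p + 1/q = 1.
p = 6, so q = 6/(6 - 1) = 1.2
|y|^q = 7.1339^1.2 = 10.568
f*(7.1339) = 10.568 / 1.2 = 8.8067


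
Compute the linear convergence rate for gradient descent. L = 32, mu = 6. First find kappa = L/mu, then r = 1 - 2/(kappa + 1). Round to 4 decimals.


Step 1: Compute the condition number.
kappa = L/mu = 32/6 = 5.3333
Step 2: Compute the convergence rate.
r = 1 - 2/(kappa + 1) = 1 - 2*mu/(L + mu) = (L - mu)/(L + mu) = 26/38 = 0.6842


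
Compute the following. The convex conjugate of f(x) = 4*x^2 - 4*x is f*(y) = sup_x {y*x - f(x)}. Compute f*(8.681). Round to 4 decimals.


f*(y) = sup_x {y*x - a*x^2 - b*x} = sup_x {(y-b)*x - a*x^2}
FOC: (y - b) - 2a*x = 0 => x* = (y - b)/(2a)
x* = (8.681 + 4)/(2*4) = 1.5851
f*(8.681) = (y-b)^2/(4a) = (8.681 + 4)^2/(4*4)
= 160.8078/16 = 10.0505


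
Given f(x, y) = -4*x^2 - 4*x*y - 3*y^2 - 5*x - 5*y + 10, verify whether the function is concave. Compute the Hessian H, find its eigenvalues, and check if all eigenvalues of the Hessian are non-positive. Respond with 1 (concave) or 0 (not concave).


The Hessian of f(x,y) = -4*x^2 - 4*x*y - 3*y^2 - 5*x - 5*y + 10 is:
H = [[-8, -4], [-4, -6]]
Trace = -8 - 6 = -14
Determinant = -8*-6 - (-4)^2 = 32
Discriminant = (-14)^2 - 4*32 = 68.0
Eigenvalues: lambda_1 = -11.1231, lambda_2 = -2.8769
The function is concave.

1


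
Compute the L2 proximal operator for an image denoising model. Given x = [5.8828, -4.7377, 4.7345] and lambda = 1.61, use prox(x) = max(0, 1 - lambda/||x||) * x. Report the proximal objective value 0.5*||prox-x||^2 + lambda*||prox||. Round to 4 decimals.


Step 1: Compute ||x||.
||x|| = 8.9145
Step 2: Compute scaling factor.
scale = max(0, 1 - 1.61/8.9145) = 0.8194
Step 3: prox(x) = [4.8203, -3.8821, 3.8794]
||prox(x)|| = 7.3045
Step 4: Proximal objective.
0.5*||prox-x||^2 = 1.2961
lambda*||prox|| = 11.7602
Total = 13.0563


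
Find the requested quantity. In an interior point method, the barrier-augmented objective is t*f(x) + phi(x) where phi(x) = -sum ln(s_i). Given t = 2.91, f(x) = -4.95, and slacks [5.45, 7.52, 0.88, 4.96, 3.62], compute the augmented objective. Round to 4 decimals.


Step 1: Compute log-barrier.
ln values: [1.6956, 2.0176, -0.1278, 1.6014, 1.2865]
phi = -(1.6956 + 2.0176 - 0.1278 + 1.6014 + 1.2865) = -6.4732
Step 2: Compute augmented objective.
t*f(x) = 2.91*-4.95 = -14.4045
Total = -14.4045 - 6.4732 = -20.8777


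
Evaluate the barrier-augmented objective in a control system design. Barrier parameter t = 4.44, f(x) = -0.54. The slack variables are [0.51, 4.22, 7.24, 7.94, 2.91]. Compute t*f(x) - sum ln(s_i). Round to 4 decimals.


Step 1: Compute log-barrier.
ln values: [-0.6733, 1.4398, 1.9796, 2.0719, 1.0682]
phi = -(-0.6733 + 1.4398 + 1.9796 + 2.0719 + 1.0682) = -5.8862
Step 2: Compute augmented objective.
t*f(x) = 4.44*-0.54 = -2.3976
Total = -2.3976 - 5.8862 = -8.2838


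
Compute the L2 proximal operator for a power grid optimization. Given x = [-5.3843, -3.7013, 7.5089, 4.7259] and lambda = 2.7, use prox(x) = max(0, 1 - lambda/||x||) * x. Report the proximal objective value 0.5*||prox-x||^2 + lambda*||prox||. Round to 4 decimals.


Step 1: Compute ||x||.
||x|| = 11.0185
Step 2: Compute scaling factor.
scale = max(0, 1 - 2.7/11.0185) = 0.755
Step 3: prox(x) = [-4.0649, -2.7943, 5.6689, 3.5679]
||prox(x)|| = 8.3185
Step 4: Proximal objective.
0.5*||prox-x||^2 = 3.645
lambda*||prox|| = 22.46
Total = 26.105


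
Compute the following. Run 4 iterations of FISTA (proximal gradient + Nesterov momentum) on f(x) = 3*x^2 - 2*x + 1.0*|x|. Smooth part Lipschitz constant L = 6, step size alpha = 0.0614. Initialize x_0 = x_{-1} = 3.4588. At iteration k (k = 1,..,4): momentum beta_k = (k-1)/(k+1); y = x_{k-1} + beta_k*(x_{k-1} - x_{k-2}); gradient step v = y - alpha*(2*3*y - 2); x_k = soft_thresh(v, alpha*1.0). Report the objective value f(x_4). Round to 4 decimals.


FISTA on f(x) = 3*x^2 - 2*x + 1.0*|x|
L = 6, alpha = 0.0614
Iteration 1: beta = 0.0, y = 3.4588 + 0.0*(3.4588 - 3.4588) = 3.4588
  grad(y) = 18.7528, v = y - alpha*grad = 2.3074
  prox(v) = soft_thresh(2.3074, 0.0614) = 2.246
Iteration 2: beta = 0.3333, y = 2.246 + 0.3333*(2.246 - 3.4588) = 1.8417
  grad(y) = 9.0502, v = y - alpha*grad = 1.286
  prox(v) = soft_thresh(1.286, 0.0614) = 1.2246
Iteration 3: beta = 0.5, y = 1.2246 + 0.5*(1.2246 - 2.246) = 0.7139
  grad(y) = 2.2836, v = y - alpha*grad = 0.5737
  prox(v) = soft_thresh(0.5737, 0.0614) = 0.5123
Iteration 4: beta = 0.6, y = 0.5123 + 0.6*(0.5123 - 1.2246) = 0.0849
  grad(y) = -1.4903, v = y - alpha*grad = 0.1765
  prox(v) = soft_thresh(0.1765, 0.0614) = 0.1151
f(x_4) = 3*0.1151^2 - 2*0.1151 + 1.0*|0.1151| = -0.0753


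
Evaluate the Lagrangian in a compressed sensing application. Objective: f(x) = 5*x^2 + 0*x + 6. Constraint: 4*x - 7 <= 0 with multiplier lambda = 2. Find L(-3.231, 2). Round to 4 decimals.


Step 1: Evaluate f(x).
f(-3.231) = 5*(-3.231)^2 + 0*(-3.231) + 6 = 58.1968
Step 2: Evaluate g(x).
g(-3.231) = 4*-3.231 - 7 = -19.924
Step 3: Compute Lagrangian.
L = 58.1968 + 2*-19.924 = 18.3488


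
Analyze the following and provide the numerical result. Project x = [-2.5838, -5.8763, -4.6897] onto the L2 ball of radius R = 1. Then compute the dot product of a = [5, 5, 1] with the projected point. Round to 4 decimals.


Step 1: Compute ||x|| (intermediates to 6 decimals).
||x|| = sqrt((-2.5838)^2 + (-5.8763)^2 + (-4.6897)^2) = 7.949856
Step 2: Project.
Since ||x|| > R, scale = R/||x|| = 1/7.949856 = 0.125788, proj(x) = scale * x
proj(x) = [-0.325011, -0.739168, -0.589908]
Step 3: Dot product.
a^T * proj(x) = 5*(-0.325011) + 5*(-0.739168) + 1*(-0.589908) = -5.9108
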